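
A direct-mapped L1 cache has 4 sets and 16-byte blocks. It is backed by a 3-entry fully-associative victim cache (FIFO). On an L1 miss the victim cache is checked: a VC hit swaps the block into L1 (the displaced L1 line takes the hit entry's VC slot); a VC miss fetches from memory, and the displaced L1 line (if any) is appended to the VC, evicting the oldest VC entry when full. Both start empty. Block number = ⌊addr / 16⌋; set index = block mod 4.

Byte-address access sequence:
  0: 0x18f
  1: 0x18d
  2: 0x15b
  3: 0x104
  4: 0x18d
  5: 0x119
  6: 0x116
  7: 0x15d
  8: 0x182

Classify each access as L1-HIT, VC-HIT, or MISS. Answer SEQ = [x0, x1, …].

  [0] addr=0x18f blk=24 s=0: MISS | VC []
  [1] addr=0x18d blk=24 s=0: L1-HIT | VC []
  [2] addr=0x15b blk=21 s=1: MISS | VC []
  [3] addr=0x104 blk=16 s=0: MISS | VC [24]
  [4] addr=0x18d blk=24 s=0: VC-HIT | VC [16]
  [5] addr=0x119 blk=17 s=1: MISS | VC [16, 21]
  [6] addr=0x116 blk=17 s=1: L1-HIT | VC [16, 21]
  [7] addr=0x15d blk=21 s=1: VC-HIT | VC [16, 17]
  [8] addr=0x182 blk=24 s=0: L1-HIT | VC [16, 17]

SEQ = [MISS, L1-HIT, MISS, MISS, VC-HIT, MISS, L1-HIT, VC-HIT, L1-HIT]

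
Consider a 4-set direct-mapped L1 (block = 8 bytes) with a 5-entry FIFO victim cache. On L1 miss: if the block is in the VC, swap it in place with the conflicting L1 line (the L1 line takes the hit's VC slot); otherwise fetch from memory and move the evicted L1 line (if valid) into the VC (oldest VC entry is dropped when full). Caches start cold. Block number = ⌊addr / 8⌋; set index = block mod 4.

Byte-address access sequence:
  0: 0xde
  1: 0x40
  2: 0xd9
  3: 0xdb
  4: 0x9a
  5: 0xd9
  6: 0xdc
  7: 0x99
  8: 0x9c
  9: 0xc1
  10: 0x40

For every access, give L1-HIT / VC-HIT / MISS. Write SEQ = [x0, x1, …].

SEQ = [MISS, MISS, L1-HIT, L1-HIT, MISS, VC-HIT, L1-HIT, VC-HIT, L1-HIT, MISS, VC-HIT]

0: 0xde (blk 27, set 3) → MISS  vc=[]
1: 0x40 (blk 8, set 0) → MISS  vc=[]
2: 0xd9 (blk 27, set 3) → L1-HIT  vc=[]
3: 0xdb (blk 27, set 3) → L1-HIT  vc=[]
4: 0x9a (blk 19, set 3) → MISS  vc=[27]
5: 0xd9 (blk 27, set 3) → VC-HIT  vc=[19]
6: 0xdc (blk 27, set 3) → L1-HIT  vc=[19]
7: 0x99 (blk 19, set 3) → VC-HIT  vc=[27]
8: 0x9c (blk 19, set 3) → L1-HIT  vc=[27]
9: 0xc1 (blk 24, set 0) → MISS  vc=[27, 8]
10: 0x40 (blk 8, set 0) → VC-HIT  vc=[27, 24]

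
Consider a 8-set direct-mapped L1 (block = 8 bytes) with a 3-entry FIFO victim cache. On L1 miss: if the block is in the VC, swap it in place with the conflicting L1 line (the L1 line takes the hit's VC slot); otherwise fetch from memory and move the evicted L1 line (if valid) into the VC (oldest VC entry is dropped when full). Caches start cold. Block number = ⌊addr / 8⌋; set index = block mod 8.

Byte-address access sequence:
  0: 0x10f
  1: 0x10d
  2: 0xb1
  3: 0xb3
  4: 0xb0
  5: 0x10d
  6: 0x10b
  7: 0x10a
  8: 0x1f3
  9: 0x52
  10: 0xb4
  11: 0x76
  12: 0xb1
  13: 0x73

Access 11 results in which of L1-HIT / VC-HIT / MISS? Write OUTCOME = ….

#0 0x10f→b33/s1 MISS; vc=[]
#1 0x10d→b33/s1 L1-HIT; vc=[]
#2 0xb1→b22/s6 MISS; vc=[]
#3 0xb3→b22/s6 L1-HIT; vc=[]
#4 0xb0→b22/s6 L1-HIT; vc=[]
#5 0x10d→b33/s1 L1-HIT; vc=[]
#6 0x10b→b33/s1 L1-HIT; vc=[]
#7 0x10a→b33/s1 L1-HIT; vc=[]
#8 0x1f3→b62/s6 MISS; vc=[22]
#9 0x52→b10/s2 MISS; vc=[22]
#10 0xb4→b22/s6 VC-HIT; vc=[62]
#11 0x76→b14/s6 MISS; vc=[62,22]
#12 0xb1→b22/s6 VC-HIT; vc=[62,14]
#13 0x73→b14/s6 VC-HIT; vc=[62,22]

OUTCOME = MISS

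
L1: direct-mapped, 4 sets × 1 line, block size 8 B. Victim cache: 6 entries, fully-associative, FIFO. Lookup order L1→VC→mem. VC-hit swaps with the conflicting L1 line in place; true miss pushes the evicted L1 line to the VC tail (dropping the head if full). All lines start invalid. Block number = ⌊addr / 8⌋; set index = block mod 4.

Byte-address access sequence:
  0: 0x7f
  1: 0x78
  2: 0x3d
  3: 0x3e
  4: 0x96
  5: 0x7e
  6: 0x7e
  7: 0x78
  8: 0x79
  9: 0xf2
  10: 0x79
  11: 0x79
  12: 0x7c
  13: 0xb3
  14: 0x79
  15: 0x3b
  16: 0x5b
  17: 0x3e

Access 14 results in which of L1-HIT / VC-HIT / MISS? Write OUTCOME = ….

#0 0x7f→b15/s3 MISS; vc=[]
#1 0x78→b15/s3 L1-HIT; vc=[]
#2 0x3d→b7/s3 MISS; vc=[15]
#3 0x3e→b7/s3 L1-HIT; vc=[15]
#4 0x96→b18/s2 MISS; vc=[15]
#5 0x7e→b15/s3 VC-HIT; vc=[7]
#6 0x7e→b15/s3 L1-HIT; vc=[7]
#7 0x78→b15/s3 L1-HIT; vc=[7]
#8 0x79→b15/s3 L1-HIT; vc=[7]
#9 0xf2→b30/s2 MISS; vc=[7,18]
#10 0x79→b15/s3 L1-HIT; vc=[7,18]
#11 0x79→b15/s3 L1-HIT; vc=[7,18]
#12 0x7c→b15/s3 L1-HIT; vc=[7,18]
#13 0xb3→b22/s2 MISS; vc=[7,18,30]
#14 0x79→b15/s3 L1-HIT; vc=[7,18,30]
#15 0x3b→b7/s3 VC-HIT; vc=[15,18,30]
#16 0x5b→b11/s3 MISS; vc=[15,18,30,7]
#17 0x3e→b7/s3 VC-HIT; vc=[15,18,30,11]

OUTCOME = L1-HIT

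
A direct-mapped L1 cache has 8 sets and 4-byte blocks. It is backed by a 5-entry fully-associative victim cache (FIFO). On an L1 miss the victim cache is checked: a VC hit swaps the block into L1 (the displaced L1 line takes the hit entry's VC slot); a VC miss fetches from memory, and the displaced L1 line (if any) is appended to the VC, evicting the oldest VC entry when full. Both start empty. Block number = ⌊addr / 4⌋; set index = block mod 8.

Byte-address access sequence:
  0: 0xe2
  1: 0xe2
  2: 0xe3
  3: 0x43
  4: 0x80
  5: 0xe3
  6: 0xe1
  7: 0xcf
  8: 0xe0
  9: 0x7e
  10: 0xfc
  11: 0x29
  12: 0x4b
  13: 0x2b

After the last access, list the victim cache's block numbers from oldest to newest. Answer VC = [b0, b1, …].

  [0] addr=0xe2 blk=56 s=0: MISS | VC []
  [1] addr=0xe2 blk=56 s=0: L1-HIT | VC []
  [2] addr=0xe3 blk=56 s=0: L1-HIT | VC []
  [3] addr=0x43 blk=16 s=0: MISS | VC [56]
  [4] addr=0x80 blk=32 s=0: MISS | VC [56, 16]
  [5] addr=0xe3 blk=56 s=0: VC-HIT | VC [32, 16]
  [6] addr=0xe1 blk=56 s=0: L1-HIT | VC [32, 16]
  [7] addr=0xcf blk=51 s=3: MISS | VC [32, 16]
  [8] addr=0xe0 blk=56 s=0: L1-HIT | VC [32, 16]
  [9] addr=0x7e blk=31 s=7: MISS | VC [32, 16]
  [10] addr=0xfc blk=63 s=7: MISS | VC [32, 16, 31]
  [11] addr=0x29 blk=10 s=2: MISS | VC [32, 16, 31]
  [12] addr=0x4b blk=18 s=2: MISS | VC [32, 16, 31, 10]
  [13] addr=0x2b blk=10 s=2: VC-HIT | VC [32, 16, 31, 18]

VC = [32, 16, 31, 18]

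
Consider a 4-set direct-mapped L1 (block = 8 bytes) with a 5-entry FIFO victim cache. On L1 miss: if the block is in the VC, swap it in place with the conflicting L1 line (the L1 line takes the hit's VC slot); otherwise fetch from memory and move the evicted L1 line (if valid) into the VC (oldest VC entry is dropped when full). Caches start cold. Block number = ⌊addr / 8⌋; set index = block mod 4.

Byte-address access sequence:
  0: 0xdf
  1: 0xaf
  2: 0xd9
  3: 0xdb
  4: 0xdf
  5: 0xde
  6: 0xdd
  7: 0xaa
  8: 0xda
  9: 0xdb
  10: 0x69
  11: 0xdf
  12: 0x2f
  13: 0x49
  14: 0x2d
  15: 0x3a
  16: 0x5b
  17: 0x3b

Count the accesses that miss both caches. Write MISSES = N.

MISSES = 7

0: 0xdf (blk 27, set 3) → MISS  vc=[]
1: 0xaf (blk 21, set 1) → MISS  vc=[]
2: 0xd9 (blk 27, set 3) → L1-HIT  vc=[]
3: 0xdb (blk 27, set 3) → L1-HIT  vc=[]
4: 0xdf (blk 27, set 3) → L1-HIT  vc=[]
5: 0xde (blk 27, set 3) → L1-HIT  vc=[]
6: 0xdd (blk 27, set 3) → L1-HIT  vc=[]
7: 0xaa (blk 21, set 1) → L1-HIT  vc=[]
8: 0xda (blk 27, set 3) → L1-HIT  vc=[]
9: 0xdb (blk 27, set 3) → L1-HIT  vc=[]
10: 0x69 (blk 13, set 1) → MISS  vc=[21]
11: 0xdf (blk 27, set 3) → L1-HIT  vc=[21]
12: 0x2f (blk 5, set 1) → MISS  vc=[21, 13]
13: 0x49 (blk 9, set 1) → MISS  vc=[21, 13, 5]
14: 0x2d (blk 5, set 1) → VC-HIT  vc=[21, 13, 9]
15: 0x3a (blk 7, set 3) → MISS  vc=[21, 13, 9, 27]
16: 0x5b (blk 11, set 3) → MISS  vc=[21, 13, 9, 27, 7]
17: 0x3b (blk 7, set 3) → VC-HIT  vc=[21, 13, 9, 27, 11]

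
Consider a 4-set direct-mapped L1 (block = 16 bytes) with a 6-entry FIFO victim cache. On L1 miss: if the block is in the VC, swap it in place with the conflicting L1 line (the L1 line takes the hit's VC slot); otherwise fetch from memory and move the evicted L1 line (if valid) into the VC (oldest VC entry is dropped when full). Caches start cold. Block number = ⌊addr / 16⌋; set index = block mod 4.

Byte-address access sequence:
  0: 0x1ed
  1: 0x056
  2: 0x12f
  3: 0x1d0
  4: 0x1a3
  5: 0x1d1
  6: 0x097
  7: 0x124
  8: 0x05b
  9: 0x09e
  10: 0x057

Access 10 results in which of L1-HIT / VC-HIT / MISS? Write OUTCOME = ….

OUTCOME = VC-HIT

0: 0x1ed (blk 30, set 2) → MISS  vc=[]
1: 0x56 (blk 5, set 1) → MISS  vc=[]
2: 0x12f (blk 18, set 2) → MISS  vc=[30]
3: 0x1d0 (blk 29, set 1) → MISS  vc=[30, 5]
4: 0x1a3 (blk 26, set 2) → MISS  vc=[30, 5, 18]
5: 0x1d1 (blk 29, set 1) → L1-HIT  vc=[30, 5, 18]
6: 0x97 (blk 9, set 1) → MISS  vc=[30, 5, 18, 29]
7: 0x124 (blk 18, set 2) → VC-HIT  vc=[30, 5, 26, 29]
8: 0x5b (blk 5, set 1) → VC-HIT  vc=[30, 9, 26, 29]
9: 0x9e (blk 9, set 1) → VC-HIT  vc=[30, 5, 26, 29]
10: 0x57 (blk 5, set 1) → VC-HIT  vc=[30, 9, 26, 29]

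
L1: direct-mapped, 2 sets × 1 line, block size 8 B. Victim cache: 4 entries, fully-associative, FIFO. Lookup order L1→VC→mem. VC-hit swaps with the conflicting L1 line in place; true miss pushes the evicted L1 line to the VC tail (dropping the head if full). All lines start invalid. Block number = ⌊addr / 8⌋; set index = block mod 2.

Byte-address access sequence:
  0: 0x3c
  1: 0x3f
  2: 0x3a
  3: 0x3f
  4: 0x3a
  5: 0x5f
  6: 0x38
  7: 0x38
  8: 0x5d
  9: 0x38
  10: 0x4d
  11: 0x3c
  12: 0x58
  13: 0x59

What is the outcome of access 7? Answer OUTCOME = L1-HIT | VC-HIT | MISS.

  [0] addr=0x3c blk=7 s=1: MISS | VC []
  [1] addr=0x3f blk=7 s=1: L1-HIT | VC []
  [2] addr=0x3a blk=7 s=1: L1-HIT | VC []
  [3] addr=0x3f blk=7 s=1: L1-HIT | VC []
  [4] addr=0x3a blk=7 s=1: L1-HIT | VC []
  [5] addr=0x5f blk=11 s=1: MISS | VC [7]
  [6] addr=0x38 blk=7 s=1: VC-HIT | VC [11]
  [7] addr=0x38 blk=7 s=1: L1-HIT | VC [11]
  [8] addr=0x5d blk=11 s=1: VC-HIT | VC [7]
  [9] addr=0x38 blk=7 s=1: VC-HIT | VC [11]
  [10] addr=0x4d blk=9 s=1: MISS | VC [11, 7]
  [11] addr=0x3c blk=7 s=1: VC-HIT | VC [11, 9]
  [12] addr=0x58 blk=11 s=1: VC-HIT | VC [7, 9]
  [13] addr=0x59 blk=11 s=1: L1-HIT | VC [7, 9]

OUTCOME = L1-HIT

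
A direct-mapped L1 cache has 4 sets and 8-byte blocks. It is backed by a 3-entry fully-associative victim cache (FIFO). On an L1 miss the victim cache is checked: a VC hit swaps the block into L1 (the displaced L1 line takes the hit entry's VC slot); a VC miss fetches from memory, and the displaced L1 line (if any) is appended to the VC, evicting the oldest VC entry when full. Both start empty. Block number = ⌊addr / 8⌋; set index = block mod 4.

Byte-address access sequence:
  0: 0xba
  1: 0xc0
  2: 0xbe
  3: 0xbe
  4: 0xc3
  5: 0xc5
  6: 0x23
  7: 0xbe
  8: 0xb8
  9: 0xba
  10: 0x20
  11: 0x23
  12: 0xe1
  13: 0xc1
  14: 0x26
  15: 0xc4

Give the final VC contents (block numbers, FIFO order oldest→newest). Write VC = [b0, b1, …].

0: 0xba (blk 23, set 3) → MISS  vc=[]
1: 0xc0 (blk 24, set 0) → MISS  vc=[]
2: 0xbe (blk 23, set 3) → L1-HIT  vc=[]
3: 0xbe (blk 23, set 3) → L1-HIT  vc=[]
4: 0xc3 (blk 24, set 0) → L1-HIT  vc=[]
5: 0xc5 (blk 24, set 0) → L1-HIT  vc=[]
6: 0x23 (blk 4, set 0) → MISS  vc=[24]
7: 0xbe (blk 23, set 3) → L1-HIT  vc=[24]
8: 0xb8 (blk 23, set 3) → L1-HIT  vc=[24]
9: 0xba (blk 23, set 3) → L1-HIT  vc=[24]
10: 0x20 (blk 4, set 0) → L1-HIT  vc=[24]
11: 0x23 (blk 4, set 0) → L1-HIT  vc=[24]
12: 0xe1 (blk 28, set 0) → MISS  vc=[24, 4]
13: 0xc1 (blk 24, set 0) → VC-HIT  vc=[28, 4]
14: 0x26 (blk 4, set 0) → VC-HIT  vc=[28, 24]
15: 0xc4 (blk 24, set 0) → VC-HIT  vc=[28, 4]

VC = [28, 4]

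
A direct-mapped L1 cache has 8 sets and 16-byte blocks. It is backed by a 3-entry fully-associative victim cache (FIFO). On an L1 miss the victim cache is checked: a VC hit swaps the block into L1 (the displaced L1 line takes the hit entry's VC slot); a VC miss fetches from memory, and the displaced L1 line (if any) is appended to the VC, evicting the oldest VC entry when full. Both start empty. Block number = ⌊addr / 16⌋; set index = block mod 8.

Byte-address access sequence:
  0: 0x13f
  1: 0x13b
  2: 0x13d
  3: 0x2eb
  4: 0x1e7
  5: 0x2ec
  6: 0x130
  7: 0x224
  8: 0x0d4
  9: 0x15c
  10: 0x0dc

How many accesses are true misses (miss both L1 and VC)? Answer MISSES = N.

0: 0x13f (blk 19, set 3) → MISS  vc=[]
1: 0x13b (blk 19, set 3) → L1-HIT  vc=[]
2: 0x13d (blk 19, set 3) → L1-HIT  vc=[]
3: 0x2eb (blk 46, set 6) → MISS  vc=[]
4: 0x1e7 (blk 30, set 6) → MISS  vc=[46]
5: 0x2ec (blk 46, set 6) → VC-HIT  vc=[30]
6: 0x130 (blk 19, set 3) → L1-HIT  vc=[30]
7: 0x224 (blk 34, set 2) → MISS  vc=[30]
8: 0xd4 (blk 13, set 5) → MISS  vc=[30]
9: 0x15c (blk 21, set 5) → MISS  vc=[30, 13]
10: 0xdc (blk 13, set 5) → VC-HIT  vc=[30, 21]

MISSES = 6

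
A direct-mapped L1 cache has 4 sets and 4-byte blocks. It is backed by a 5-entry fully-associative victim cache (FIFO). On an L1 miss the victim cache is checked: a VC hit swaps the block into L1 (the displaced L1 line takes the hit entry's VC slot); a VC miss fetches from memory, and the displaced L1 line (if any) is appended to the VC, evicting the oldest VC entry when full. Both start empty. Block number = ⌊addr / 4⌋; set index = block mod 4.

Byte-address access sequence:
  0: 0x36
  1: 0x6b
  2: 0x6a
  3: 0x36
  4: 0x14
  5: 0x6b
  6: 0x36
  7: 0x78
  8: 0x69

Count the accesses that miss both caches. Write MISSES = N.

MISSES = 4

#0 0x36→b13/s1 MISS; vc=[]
#1 0x6b→b26/s2 MISS; vc=[]
#2 0x6a→b26/s2 L1-HIT; vc=[]
#3 0x36→b13/s1 L1-HIT; vc=[]
#4 0x14→b5/s1 MISS; vc=[13]
#5 0x6b→b26/s2 L1-HIT; vc=[13]
#6 0x36→b13/s1 VC-HIT; vc=[5]
#7 0x78→b30/s2 MISS; vc=[5,26]
#8 0x69→b26/s2 VC-HIT; vc=[5,30]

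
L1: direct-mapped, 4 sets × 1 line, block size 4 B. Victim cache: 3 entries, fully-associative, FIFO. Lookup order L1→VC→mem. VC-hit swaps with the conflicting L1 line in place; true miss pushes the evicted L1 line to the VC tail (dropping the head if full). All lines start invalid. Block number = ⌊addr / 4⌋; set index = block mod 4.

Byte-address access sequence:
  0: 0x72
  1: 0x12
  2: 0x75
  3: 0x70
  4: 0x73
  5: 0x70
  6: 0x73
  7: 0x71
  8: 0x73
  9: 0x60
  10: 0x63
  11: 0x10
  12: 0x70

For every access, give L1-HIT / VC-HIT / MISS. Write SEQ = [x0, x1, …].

SEQ = [MISS, MISS, MISS, VC-HIT, L1-HIT, L1-HIT, L1-HIT, L1-HIT, L1-HIT, MISS, L1-HIT, VC-HIT, VC-HIT]

0: 0x72 (blk 28, set 0) → MISS  vc=[]
1: 0x12 (blk 4, set 0) → MISS  vc=[28]
2: 0x75 (blk 29, set 1) → MISS  vc=[28]
3: 0x70 (blk 28, set 0) → VC-HIT  vc=[4]
4: 0x73 (blk 28, set 0) → L1-HIT  vc=[4]
5: 0x70 (blk 28, set 0) → L1-HIT  vc=[4]
6: 0x73 (blk 28, set 0) → L1-HIT  vc=[4]
7: 0x71 (blk 28, set 0) → L1-HIT  vc=[4]
8: 0x73 (blk 28, set 0) → L1-HIT  vc=[4]
9: 0x60 (blk 24, set 0) → MISS  vc=[4, 28]
10: 0x63 (blk 24, set 0) → L1-HIT  vc=[4, 28]
11: 0x10 (blk 4, set 0) → VC-HIT  vc=[24, 28]
12: 0x70 (blk 28, set 0) → VC-HIT  vc=[24, 4]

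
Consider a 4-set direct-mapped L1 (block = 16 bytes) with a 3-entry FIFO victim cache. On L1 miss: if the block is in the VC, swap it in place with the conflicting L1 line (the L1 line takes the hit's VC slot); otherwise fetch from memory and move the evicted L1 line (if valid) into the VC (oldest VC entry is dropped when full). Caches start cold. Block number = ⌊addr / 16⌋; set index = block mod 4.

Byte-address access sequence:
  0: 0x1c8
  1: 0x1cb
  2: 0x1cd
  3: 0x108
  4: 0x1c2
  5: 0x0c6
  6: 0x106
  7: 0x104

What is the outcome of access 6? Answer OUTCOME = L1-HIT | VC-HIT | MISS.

  [0] addr=0x1c8 blk=28 s=0: MISS | VC []
  [1] addr=0x1cb blk=28 s=0: L1-HIT | VC []
  [2] addr=0x1cd blk=28 s=0: L1-HIT | VC []
  [3] addr=0x108 blk=16 s=0: MISS | VC [28]
  [4] addr=0x1c2 blk=28 s=0: VC-HIT | VC [16]
  [5] addr=0xc6 blk=12 s=0: MISS | VC [16, 28]
  [6] addr=0x106 blk=16 s=0: VC-HIT | VC [12, 28]
  [7] addr=0x104 blk=16 s=0: L1-HIT | VC [12, 28]

OUTCOME = VC-HIT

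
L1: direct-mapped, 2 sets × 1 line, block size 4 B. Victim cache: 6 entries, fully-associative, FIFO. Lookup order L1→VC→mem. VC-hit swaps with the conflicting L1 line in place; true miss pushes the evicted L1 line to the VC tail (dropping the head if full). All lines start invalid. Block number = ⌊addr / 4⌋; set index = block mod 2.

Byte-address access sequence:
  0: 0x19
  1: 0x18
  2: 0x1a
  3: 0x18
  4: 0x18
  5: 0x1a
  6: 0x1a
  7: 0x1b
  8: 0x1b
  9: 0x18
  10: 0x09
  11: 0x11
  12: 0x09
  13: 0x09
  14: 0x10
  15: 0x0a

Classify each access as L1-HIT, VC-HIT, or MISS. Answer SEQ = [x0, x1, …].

  [0] addr=0x19 blk=6 s=0: MISS | VC []
  [1] addr=0x18 blk=6 s=0: L1-HIT | VC []
  [2] addr=0x1a blk=6 s=0: L1-HIT | VC []
  [3] addr=0x18 blk=6 s=0: L1-HIT | VC []
  [4] addr=0x18 blk=6 s=0: L1-HIT | VC []
  [5] addr=0x1a blk=6 s=0: L1-HIT | VC []
  [6] addr=0x1a blk=6 s=0: L1-HIT | VC []
  [7] addr=0x1b blk=6 s=0: L1-HIT | VC []
  [8] addr=0x1b blk=6 s=0: L1-HIT | VC []
  [9] addr=0x18 blk=6 s=0: L1-HIT | VC []
  [10] addr=0x9 blk=2 s=0: MISS | VC [6]
  [11] addr=0x11 blk=4 s=0: MISS | VC [6, 2]
  [12] addr=0x9 blk=2 s=0: VC-HIT | VC [6, 4]
  [13] addr=0x9 blk=2 s=0: L1-HIT | VC [6, 4]
  [14] addr=0x10 blk=4 s=0: VC-HIT | VC [6, 2]
  [15] addr=0xa blk=2 s=0: VC-HIT | VC [6, 4]

SEQ = [MISS, L1-HIT, L1-HIT, L1-HIT, L1-HIT, L1-HIT, L1-HIT, L1-HIT, L1-HIT, L1-HIT, MISS, MISS, VC-HIT, L1-HIT, VC-HIT, VC-HIT]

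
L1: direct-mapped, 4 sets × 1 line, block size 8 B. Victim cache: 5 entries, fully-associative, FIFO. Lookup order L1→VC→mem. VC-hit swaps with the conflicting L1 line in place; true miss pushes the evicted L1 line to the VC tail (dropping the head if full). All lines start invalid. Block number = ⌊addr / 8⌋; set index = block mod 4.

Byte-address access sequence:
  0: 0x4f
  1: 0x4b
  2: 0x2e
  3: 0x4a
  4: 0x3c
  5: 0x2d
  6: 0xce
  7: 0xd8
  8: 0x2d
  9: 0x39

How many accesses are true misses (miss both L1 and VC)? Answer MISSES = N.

MISSES = 5

#0 0x4f→b9/s1 MISS; vc=[]
#1 0x4b→b9/s1 L1-HIT; vc=[]
#2 0x2e→b5/s1 MISS; vc=[9]
#3 0x4a→b9/s1 VC-HIT; vc=[5]
#4 0x3c→b7/s3 MISS; vc=[5]
#5 0x2d→b5/s1 VC-HIT; vc=[9]
#6 0xce→b25/s1 MISS; vc=[9,5]
#7 0xd8→b27/s3 MISS; vc=[9,5,7]
#8 0x2d→b5/s1 VC-HIT; vc=[9,25,7]
#9 0x39→b7/s3 VC-HIT; vc=[9,25,27]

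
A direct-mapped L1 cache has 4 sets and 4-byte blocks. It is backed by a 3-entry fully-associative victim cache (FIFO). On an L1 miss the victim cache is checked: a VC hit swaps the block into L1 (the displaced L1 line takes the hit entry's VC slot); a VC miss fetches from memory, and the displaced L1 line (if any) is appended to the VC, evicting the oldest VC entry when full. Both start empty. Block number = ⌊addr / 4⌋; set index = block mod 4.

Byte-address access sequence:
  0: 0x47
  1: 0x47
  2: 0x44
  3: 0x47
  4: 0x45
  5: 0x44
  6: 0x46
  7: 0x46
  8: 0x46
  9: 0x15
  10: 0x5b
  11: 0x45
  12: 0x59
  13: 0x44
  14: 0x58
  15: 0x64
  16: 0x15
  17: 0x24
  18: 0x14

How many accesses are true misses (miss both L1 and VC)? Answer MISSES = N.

#0 0x47→b17/s1 MISS; vc=[]
#1 0x47→b17/s1 L1-HIT; vc=[]
#2 0x44→b17/s1 L1-HIT; vc=[]
#3 0x47→b17/s1 L1-HIT; vc=[]
#4 0x45→b17/s1 L1-HIT; vc=[]
#5 0x44→b17/s1 L1-HIT; vc=[]
#6 0x46→b17/s1 L1-HIT; vc=[]
#7 0x46→b17/s1 L1-HIT; vc=[]
#8 0x46→b17/s1 L1-HIT; vc=[]
#9 0x15→b5/s1 MISS; vc=[17]
#10 0x5b→b22/s2 MISS; vc=[17]
#11 0x45→b17/s1 VC-HIT; vc=[5]
#12 0x59→b22/s2 L1-HIT; vc=[5]
#13 0x44→b17/s1 L1-HIT; vc=[5]
#14 0x58→b22/s2 L1-HIT; vc=[5]
#15 0x64→b25/s1 MISS; vc=[5,17]
#16 0x15→b5/s1 VC-HIT; vc=[25,17]
#17 0x24→b9/s1 MISS; vc=[25,17,5]
#18 0x14→b5/s1 VC-HIT; vc=[25,17,9]

MISSES = 5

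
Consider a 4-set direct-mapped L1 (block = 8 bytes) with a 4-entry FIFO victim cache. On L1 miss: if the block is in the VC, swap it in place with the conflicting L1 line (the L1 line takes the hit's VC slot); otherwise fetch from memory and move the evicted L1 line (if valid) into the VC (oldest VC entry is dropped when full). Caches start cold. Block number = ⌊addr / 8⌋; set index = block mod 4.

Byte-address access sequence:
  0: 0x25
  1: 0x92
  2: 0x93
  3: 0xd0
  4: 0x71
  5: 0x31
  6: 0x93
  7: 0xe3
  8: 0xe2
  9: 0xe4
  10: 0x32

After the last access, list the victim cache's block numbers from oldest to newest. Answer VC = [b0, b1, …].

0: 0x25 (blk 4, set 0) → MISS  vc=[]
1: 0x92 (blk 18, set 2) → MISS  vc=[]
2: 0x93 (blk 18, set 2) → L1-HIT  vc=[]
3: 0xd0 (blk 26, set 2) → MISS  vc=[18]
4: 0x71 (blk 14, set 2) → MISS  vc=[18, 26]
5: 0x31 (blk 6, set 2) → MISS  vc=[18, 26, 14]
6: 0x93 (blk 18, set 2) → VC-HIT  vc=[6, 26, 14]
7: 0xe3 (blk 28, set 0) → MISS  vc=[6, 26, 14, 4]
8: 0xe2 (blk 28, set 0) → L1-HIT  vc=[6, 26, 14, 4]
9: 0xe4 (blk 28, set 0) → L1-HIT  vc=[6, 26, 14, 4]
10: 0x32 (blk 6, set 2) → VC-HIT  vc=[18, 26, 14, 4]

VC = [18, 26, 14, 4]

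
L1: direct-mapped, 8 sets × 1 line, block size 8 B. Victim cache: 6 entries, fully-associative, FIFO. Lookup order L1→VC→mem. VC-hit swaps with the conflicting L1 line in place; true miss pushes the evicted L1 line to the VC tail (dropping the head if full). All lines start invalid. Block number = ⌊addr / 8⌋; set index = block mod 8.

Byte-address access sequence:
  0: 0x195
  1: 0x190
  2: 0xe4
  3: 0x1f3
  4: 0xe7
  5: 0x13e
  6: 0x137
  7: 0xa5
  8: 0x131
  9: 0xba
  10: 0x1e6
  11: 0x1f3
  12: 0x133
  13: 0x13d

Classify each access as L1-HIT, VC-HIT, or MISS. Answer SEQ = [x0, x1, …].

SEQ = [MISS, L1-HIT, MISS, MISS, L1-HIT, MISS, MISS, MISS, L1-HIT, MISS, MISS, VC-HIT, VC-HIT, VC-HIT]

#0 0x195→b50/s2 MISS; vc=[]
#1 0x190→b50/s2 L1-HIT; vc=[]
#2 0xe4→b28/s4 MISS; vc=[]
#3 0x1f3→b62/s6 MISS; vc=[]
#4 0xe7→b28/s4 L1-HIT; vc=[]
#5 0x13e→b39/s7 MISS; vc=[]
#6 0x137→b38/s6 MISS; vc=[62]
#7 0xa5→b20/s4 MISS; vc=[62,28]
#8 0x131→b38/s6 L1-HIT; vc=[62,28]
#9 0xba→b23/s7 MISS; vc=[62,28,39]
#10 0x1e6→b60/s4 MISS; vc=[62,28,39,20]
#11 0x1f3→b62/s6 VC-HIT; vc=[38,28,39,20]
#12 0x133→b38/s6 VC-HIT; vc=[62,28,39,20]
#13 0x13d→b39/s7 VC-HIT; vc=[62,28,23,20]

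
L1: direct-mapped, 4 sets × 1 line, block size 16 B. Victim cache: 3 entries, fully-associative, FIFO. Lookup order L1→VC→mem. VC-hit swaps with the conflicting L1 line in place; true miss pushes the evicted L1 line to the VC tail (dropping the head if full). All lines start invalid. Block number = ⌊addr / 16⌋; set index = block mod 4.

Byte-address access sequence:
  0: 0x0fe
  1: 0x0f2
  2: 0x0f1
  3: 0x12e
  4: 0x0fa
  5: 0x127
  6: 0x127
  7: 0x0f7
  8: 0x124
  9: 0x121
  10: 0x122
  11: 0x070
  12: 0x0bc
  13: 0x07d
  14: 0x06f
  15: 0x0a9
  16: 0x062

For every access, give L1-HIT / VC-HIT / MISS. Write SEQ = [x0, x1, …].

  [0] addr=0xfe blk=15 s=3: MISS | VC []
  [1] addr=0xf2 blk=15 s=3: L1-HIT | VC []
  [2] addr=0xf1 blk=15 s=3: L1-HIT | VC []
  [3] addr=0x12e blk=18 s=2: MISS | VC []
  [4] addr=0xfa blk=15 s=3: L1-HIT | VC []
  [5] addr=0x127 blk=18 s=2: L1-HIT | VC []
  [6] addr=0x127 blk=18 s=2: L1-HIT | VC []
  [7] addr=0xf7 blk=15 s=3: L1-HIT | VC []
  [8] addr=0x124 blk=18 s=2: L1-HIT | VC []
  [9] addr=0x121 blk=18 s=2: L1-HIT | VC []
  [10] addr=0x122 blk=18 s=2: L1-HIT | VC []
  [11] addr=0x70 blk=7 s=3: MISS | VC [15]
  [12] addr=0xbc blk=11 s=3: MISS | VC [15, 7]
  [13] addr=0x7d blk=7 s=3: VC-HIT | VC [15, 11]
  [14] addr=0x6f blk=6 s=2: MISS | VC [15, 11, 18]
  [15] addr=0xa9 blk=10 s=2: MISS | VC [11, 18, 6]
  [16] addr=0x62 blk=6 s=2: VC-HIT | VC [11, 18, 10]

SEQ = [MISS, L1-HIT, L1-HIT, MISS, L1-HIT, L1-HIT, L1-HIT, L1-HIT, L1-HIT, L1-HIT, L1-HIT, MISS, MISS, VC-HIT, MISS, MISS, VC-HIT]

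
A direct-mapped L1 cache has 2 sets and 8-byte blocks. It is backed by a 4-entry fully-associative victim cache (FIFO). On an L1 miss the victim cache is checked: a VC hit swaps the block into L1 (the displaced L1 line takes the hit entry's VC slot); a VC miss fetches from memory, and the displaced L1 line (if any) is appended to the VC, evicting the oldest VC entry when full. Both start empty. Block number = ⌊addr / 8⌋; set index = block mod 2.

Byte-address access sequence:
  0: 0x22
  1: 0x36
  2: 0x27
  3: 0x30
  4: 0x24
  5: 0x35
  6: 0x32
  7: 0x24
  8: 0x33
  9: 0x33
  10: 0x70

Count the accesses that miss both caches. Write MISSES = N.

0: 0x22 (blk 4, set 0) → MISS  vc=[]
1: 0x36 (blk 6, set 0) → MISS  vc=[4]
2: 0x27 (blk 4, set 0) → VC-HIT  vc=[6]
3: 0x30 (blk 6, set 0) → VC-HIT  vc=[4]
4: 0x24 (blk 4, set 0) → VC-HIT  vc=[6]
5: 0x35 (blk 6, set 0) → VC-HIT  vc=[4]
6: 0x32 (blk 6, set 0) → L1-HIT  vc=[4]
7: 0x24 (blk 4, set 0) → VC-HIT  vc=[6]
8: 0x33 (blk 6, set 0) → VC-HIT  vc=[4]
9: 0x33 (blk 6, set 0) → L1-HIT  vc=[4]
10: 0x70 (blk 14, set 0) → MISS  vc=[4, 6]

MISSES = 3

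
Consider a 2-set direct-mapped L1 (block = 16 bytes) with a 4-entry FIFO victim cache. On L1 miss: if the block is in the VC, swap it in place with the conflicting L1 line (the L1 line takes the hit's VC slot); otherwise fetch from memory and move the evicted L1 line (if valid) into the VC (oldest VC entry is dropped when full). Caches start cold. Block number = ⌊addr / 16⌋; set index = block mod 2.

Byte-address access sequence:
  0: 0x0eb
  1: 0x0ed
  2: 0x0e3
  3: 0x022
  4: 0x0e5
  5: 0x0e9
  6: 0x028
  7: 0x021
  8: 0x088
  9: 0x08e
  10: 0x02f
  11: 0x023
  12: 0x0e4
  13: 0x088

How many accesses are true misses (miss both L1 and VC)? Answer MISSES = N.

MISSES = 3

#0 0xeb→b14/s0 MISS; vc=[]
#1 0xed→b14/s0 L1-HIT; vc=[]
#2 0xe3→b14/s0 L1-HIT; vc=[]
#3 0x22→b2/s0 MISS; vc=[14]
#4 0xe5→b14/s0 VC-HIT; vc=[2]
#5 0xe9→b14/s0 L1-HIT; vc=[2]
#6 0x28→b2/s0 VC-HIT; vc=[14]
#7 0x21→b2/s0 L1-HIT; vc=[14]
#8 0x88→b8/s0 MISS; vc=[14,2]
#9 0x8e→b8/s0 L1-HIT; vc=[14,2]
#10 0x2f→b2/s0 VC-HIT; vc=[14,8]
#11 0x23→b2/s0 L1-HIT; vc=[14,8]
#12 0xe4→b14/s0 VC-HIT; vc=[2,8]
#13 0x88→b8/s0 VC-HIT; vc=[2,14]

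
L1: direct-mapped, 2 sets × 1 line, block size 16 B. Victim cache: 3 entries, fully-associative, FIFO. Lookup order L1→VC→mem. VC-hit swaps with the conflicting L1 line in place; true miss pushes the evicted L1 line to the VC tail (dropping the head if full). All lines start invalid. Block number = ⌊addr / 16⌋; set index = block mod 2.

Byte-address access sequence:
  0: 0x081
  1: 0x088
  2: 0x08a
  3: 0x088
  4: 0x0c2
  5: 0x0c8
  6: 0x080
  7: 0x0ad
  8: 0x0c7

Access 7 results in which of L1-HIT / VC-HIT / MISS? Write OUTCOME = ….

  [0] addr=0x81 blk=8 s=0: MISS | VC []
  [1] addr=0x88 blk=8 s=0: L1-HIT | VC []
  [2] addr=0x8a blk=8 s=0: L1-HIT | VC []
  [3] addr=0x88 blk=8 s=0: L1-HIT | VC []
  [4] addr=0xc2 blk=12 s=0: MISS | VC [8]
  [5] addr=0xc8 blk=12 s=0: L1-HIT | VC [8]
  [6] addr=0x80 blk=8 s=0: VC-HIT | VC [12]
  [7] addr=0xad blk=10 s=0: MISS | VC [12, 8]
  [8] addr=0xc7 blk=12 s=0: VC-HIT | VC [10, 8]

OUTCOME = MISS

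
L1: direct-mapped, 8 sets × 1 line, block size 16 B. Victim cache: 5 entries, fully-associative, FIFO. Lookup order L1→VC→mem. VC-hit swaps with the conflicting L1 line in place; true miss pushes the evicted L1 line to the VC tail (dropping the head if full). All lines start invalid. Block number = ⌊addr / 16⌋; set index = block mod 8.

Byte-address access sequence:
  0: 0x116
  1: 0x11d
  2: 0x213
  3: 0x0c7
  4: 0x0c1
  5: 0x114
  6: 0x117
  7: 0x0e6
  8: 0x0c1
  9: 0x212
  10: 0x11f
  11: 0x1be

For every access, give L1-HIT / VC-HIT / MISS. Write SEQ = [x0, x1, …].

SEQ = [MISS, L1-HIT, MISS, MISS, L1-HIT, VC-HIT, L1-HIT, MISS, L1-HIT, VC-HIT, VC-HIT, MISS]

  [0] addr=0x116 blk=17 s=1: MISS | VC []
  [1] addr=0x11d blk=17 s=1: L1-HIT | VC []
  [2] addr=0x213 blk=33 s=1: MISS | VC [17]
  [3] addr=0xc7 blk=12 s=4: MISS | VC [17]
  [4] addr=0xc1 blk=12 s=4: L1-HIT | VC [17]
  [5] addr=0x114 blk=17 s=1: VC-HIT | VC [33]
  [6] addr=0x117 blk=17 s=1: L1-HIT | VC [33]
  [7] addr=0xe6 blk=14 s=6: MISS | VC [33]
  [8] addr=0xc1 blk=12 s=4: L1-HIT | VC [33]
  [9] addr=0x212 blk=33 s=1: VC-HIT | VC [17]
  [10] addr=0x11f blk=17 s=1: VC-HIT | VC [33]
  [11] addr=0x1be blk=27 s=3: MISS | VC [33]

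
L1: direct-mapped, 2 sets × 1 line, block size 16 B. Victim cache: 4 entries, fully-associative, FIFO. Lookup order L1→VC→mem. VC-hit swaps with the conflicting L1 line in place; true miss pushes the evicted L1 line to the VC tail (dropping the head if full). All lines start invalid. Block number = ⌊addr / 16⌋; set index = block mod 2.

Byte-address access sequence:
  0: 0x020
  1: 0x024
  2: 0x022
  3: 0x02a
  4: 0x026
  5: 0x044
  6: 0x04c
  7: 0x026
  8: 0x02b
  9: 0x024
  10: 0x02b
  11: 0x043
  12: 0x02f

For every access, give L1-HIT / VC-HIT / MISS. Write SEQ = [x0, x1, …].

#0 0x20→b2/s0 MISS; vc=[]
#1 0x24→b2/s0 L1-HIT; vc=[]
#2 0x22→b2/s0 L1-HIT; vc=[]
#3 0x2a→b2/s0 L1-HIT; vc=[]
#4 0x26→b2/s0 L1-HIT; vc=[]
#5 0x44→b4/s0 MISS; vc=[2]
#6 0x4c→b4/s0 L1-HIT; vc=[2]
#7 0x26→b2/s0 VC-HIT; vc=[4]
#8 0x2b→b2/s0 L1-HIT; vc=[4]
#9 0x24→b2/s0 L1-HIT; vc=[4]
#10 0x2b→b2/s0 L1-HIT; vc=[4]
#11 0x43→b4/s0 VC-HIT; vc=[2]
#12 0x2f→b2/s0 VC-HIT; vc=[4]

SEQ = [MISS, L1-HIT, L1-HIT, L1-HIT, L1-HIT, MISS, L1-HIT, VC-HIT, L1-HIT, L1-HIT, L1-HIT, VC-HIT, VC-HIT]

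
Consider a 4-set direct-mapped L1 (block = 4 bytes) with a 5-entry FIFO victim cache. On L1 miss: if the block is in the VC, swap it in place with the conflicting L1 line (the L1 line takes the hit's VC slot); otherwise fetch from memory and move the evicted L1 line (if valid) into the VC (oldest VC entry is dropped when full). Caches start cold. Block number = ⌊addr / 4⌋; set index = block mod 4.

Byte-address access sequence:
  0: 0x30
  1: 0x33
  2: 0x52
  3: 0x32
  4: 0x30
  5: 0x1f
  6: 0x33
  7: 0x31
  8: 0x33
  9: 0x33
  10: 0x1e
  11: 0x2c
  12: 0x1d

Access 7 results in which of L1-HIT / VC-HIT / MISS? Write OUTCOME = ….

0: 0x30 (blk 12, set 0) → MISS  vc=[]
1: 0x33 (blk 12, set 0) → L1-HIT  vc=[]
2: 0x52 (blk 20, set 0) → MISS  vc=[12]
3: 0x32 (blk 12, set 0) → VC-HIT  vc=[20]
4: 0x30 (blk 12, set 0) → L1-HIT  vc=[20]
5: 0x1f (blk 7, set 3) → MISS  vc=[20]
6: 0x33 (blk 12, set 0) → L1-HIT  vc=[20]
7: 0x31 (blk 12, set 0) → L1-HIT  vc=[20]
8: 0x33 (blk 12, set 0) → L1-HIT  vc=[20]
9: 0x33 (blk 12, set 0) → L1-HIT  vc=[20]
10: 0x1e (blk 7, set 3) → L1-HIT  vc=[20]
11: 0x2c (blk 11, set 3) → MISS  vc=[20, 7]
12: 0x1d (blk 7, set 3) → VC-HIT  vc=[20, 11]

OUTCOME = L1-HIT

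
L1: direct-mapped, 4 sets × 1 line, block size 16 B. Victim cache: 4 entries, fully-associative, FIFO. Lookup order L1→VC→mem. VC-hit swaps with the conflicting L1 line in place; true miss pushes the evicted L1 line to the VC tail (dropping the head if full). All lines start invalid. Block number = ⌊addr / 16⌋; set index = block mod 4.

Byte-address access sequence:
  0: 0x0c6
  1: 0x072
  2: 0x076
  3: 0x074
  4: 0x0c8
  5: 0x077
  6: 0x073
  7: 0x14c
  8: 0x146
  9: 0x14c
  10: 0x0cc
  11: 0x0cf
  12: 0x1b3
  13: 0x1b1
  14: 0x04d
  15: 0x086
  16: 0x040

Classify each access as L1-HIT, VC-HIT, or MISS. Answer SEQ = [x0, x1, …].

0: 0xc6 (blk 12, set 0) → MISS  vc=[]
1: 0x72 (blk 7, set 3) → MISS  vc=[]
2: 0x76 (blk 7, set 3) → L1-HIT  vc=[]
3: 0x74 (blk 7, set 3) → L1-HIT  vc=[]
4: 0xc8 (blk 12, set 0) → L1-HIT  vc=[]
5: 0x77 (blk 7, set 3) → L1-HIT  vc=[]
6: 0x73 (blk 7, set 3) → L1-HIT  vc=[]
7: 0x14c (blk 20, set 0) → MISS  vc=[12]
8: 0x146 (blk 20, set 0) → L1-HIT  vc=[12]
9: 0x14c (blk 20, set 0) → L1-HIT  vc=[12]
10: 0xcc (blk 12, set 0) → VC-HIT  vc=[20]
11: 0xcf (blk 12, set 0) → L1-HIT  vc=[20]
12: 0x1b3 (blk 27, set 3) → MISS  vc=[20, 7]
13: 0x1b1 (blk 27, set 3) → L1-HIT  vc=[20, 7]
14: 0x4d (blk 4, set 0) → MISS  vc=[20, 7, 12]
15: 0x86 (blk 8, set 0) → MISS  vc=[20, 7, 12, 4]
16: 0x40 (blk 4, set 0) → VC-HIT  vc=[20, 7, 12, 8]

SEQ = [MISS, MISS, L1-HIT, L1-HIT, L1-HIT, L1-HIT, L1-HIT, MISS, L1-HIT, L1-HIT, VC-HIT, L1-HIT, MISS, L1-HIT, MISS, MISS, VC-HIT]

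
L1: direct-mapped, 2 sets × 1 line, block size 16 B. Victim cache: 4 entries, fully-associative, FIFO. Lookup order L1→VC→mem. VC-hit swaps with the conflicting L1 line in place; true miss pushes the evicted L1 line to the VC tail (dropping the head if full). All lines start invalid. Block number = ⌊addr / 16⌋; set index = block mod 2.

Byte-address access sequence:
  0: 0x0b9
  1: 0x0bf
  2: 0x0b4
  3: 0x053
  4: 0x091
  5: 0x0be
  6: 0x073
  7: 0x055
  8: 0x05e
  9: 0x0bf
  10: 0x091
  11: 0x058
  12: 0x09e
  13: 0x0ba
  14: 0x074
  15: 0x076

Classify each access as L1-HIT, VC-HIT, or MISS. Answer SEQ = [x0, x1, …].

SEQ = [MISS, L1-HIT, L1-HIT, MISS, MISS, VC-HIT, MISS, VC-HIT, L1-HIT, VC-HIT, VC-HIT, VC-HIT, VC-HIT, VC-HIT, VC-HIT, L1-HIT]

#0 0xb9→b11/s1 MISS; vc=[]
#1 0xbf→b11/s1 L1-HIT; vc=[]
#2 0xb4→b11/s1 L1-HIT; vc=[]
#3 0x53→b5/s1 MISS; vc=[11]
#4 0x91→b9/s1 MISS; vc=[11,5]
#5 0xbe→b11/s1 VC-HIT; vc=[9,5]
#6 0x73→b7/s1 MISS; vc=[9,5,11]
#7 0x55→b5/s1 VC-HIT; vc=[9,7,11]
#8 0x5e→b5/s1 L1-HIT; vc=[9,7,11]
#9 0xbf→b11/s1 VC-HIT; vc=[9,7,5]
#10 0x91→b9/s1 VC-HIT; vc=[11,7,5]
#11 0x58→b5/s1 VC-HIT; vc=[11,7,9]
#12 0x9e→b9/s1 VC-HIT; vc=[11,7,5]
#13 0xba→b11/s1 VC-HIT; vc=[9,7,5]
#14 0x74→b7/s1 VC-HIT; vc=[9,11,5]
#15 0x76→b7/s1 L1-HIT; vc=[9,11,5]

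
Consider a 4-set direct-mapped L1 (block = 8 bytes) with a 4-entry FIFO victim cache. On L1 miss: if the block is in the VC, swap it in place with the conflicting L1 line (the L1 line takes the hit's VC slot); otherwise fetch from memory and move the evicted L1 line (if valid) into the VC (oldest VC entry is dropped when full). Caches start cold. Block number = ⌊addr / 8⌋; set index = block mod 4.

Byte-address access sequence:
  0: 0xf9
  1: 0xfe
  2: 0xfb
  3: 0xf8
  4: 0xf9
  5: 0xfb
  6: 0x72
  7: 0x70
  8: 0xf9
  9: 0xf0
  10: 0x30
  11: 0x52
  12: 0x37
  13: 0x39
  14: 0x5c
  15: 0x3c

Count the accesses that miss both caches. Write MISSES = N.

  [0] addr=0xf9 blk=31 s=3: MISS | VC []
  [1] addr=0xfe blk=31 s=3: L1-HIT | VC []
  [2] addr=0xfb blk=31 s=3: L1-HIT | VC []
  [3] addr=0xf8 blk=31 s=3: L1-HIT | VC []
  [4] addr=0xf9 blk=31 s=3: L1-HIT | VC []
  [5] addr=0xfb blk=31 s=3: L1-HIT | VC []
  [6] addr=0x72 blk=14 s=2: MISS | VC []
  [7] addr=0x70 blk=14 s=2: L1-HIT | VC []
  [8] addr=0xf9 blk=31 s=3: L1-HIT | VC []
  [9] addr=0xf0 blk=30 s=2: MISS | VC [14]
  [10] addr=0x30 blk=6 s=2: MISS | VC [14, 30]
  [11] addr=0x52 blk=10 s=2: MISS | VC [14, 30, 6]
  [12] addr=0x37 blk=6 s=2: VC-HIT | VC [14, 30, 10]
  [13] addr=0x39 blk=7 s=3: MISS | VC [14, 30, 10, 31]
  [14] addr=0x5c blk=11 s=3: MISS | VC [30, 10, 31, 7]
  [15] addr=0x3c blk=7 s=3: VC-HIT | VC [30, 10, 31, 11]

MISSES = 7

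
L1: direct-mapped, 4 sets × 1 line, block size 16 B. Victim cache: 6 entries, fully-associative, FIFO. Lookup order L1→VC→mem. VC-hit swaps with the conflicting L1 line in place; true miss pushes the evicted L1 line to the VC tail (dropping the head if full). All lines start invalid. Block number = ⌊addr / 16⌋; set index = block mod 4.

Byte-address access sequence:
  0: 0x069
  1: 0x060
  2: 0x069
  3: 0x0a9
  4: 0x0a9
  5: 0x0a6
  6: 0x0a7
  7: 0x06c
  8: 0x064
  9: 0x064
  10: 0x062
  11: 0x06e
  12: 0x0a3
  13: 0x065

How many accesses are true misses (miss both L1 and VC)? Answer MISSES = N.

#0 0x69→b6/s2 MISS; vc=[]
#1 0x60→b6/s2 L1-HIT; vc=[]
#2 0x69→b6/s2 L1-HIT; vc=[]
#3 0xa9→b10/s2 MISS; vc=[6]
#4 0xa9→b10/s2 L1-HIT; vc=[6]
#5 0xa6→b10/s2 L1-HIT; vc=[6]
#6 0xa7→b10/s2 L1-HIT; vc=[6]
#7 0x6c→b6/s2 VC-HIT; vc=[10]
#8 0x64→b6/s2 L1-HIT; vc=[10]
#9 0x64→b6/s2 L1-HIT; vc=[10]
#10 0x62→b6/s2 L1-HIT; vc=[10]
#11 0x6e→b6/s2 L1-HIT; vc=[10]
#12 0xa3→b10/s2 VC-HIT; vc=[6]
#13 0x65→b6/s2 VC-HIT; vc=[10]

MISSES = 2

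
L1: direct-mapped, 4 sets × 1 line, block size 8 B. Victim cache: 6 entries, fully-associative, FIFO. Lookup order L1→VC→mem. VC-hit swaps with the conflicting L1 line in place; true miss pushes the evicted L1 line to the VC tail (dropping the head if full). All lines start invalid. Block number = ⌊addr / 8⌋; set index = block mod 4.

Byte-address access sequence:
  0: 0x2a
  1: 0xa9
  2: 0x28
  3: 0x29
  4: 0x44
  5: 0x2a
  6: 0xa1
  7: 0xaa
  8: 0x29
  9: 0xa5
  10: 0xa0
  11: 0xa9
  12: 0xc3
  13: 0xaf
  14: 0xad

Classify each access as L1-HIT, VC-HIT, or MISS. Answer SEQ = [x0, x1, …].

0: 0x2a (blk 5, set 1) → MISS  vc=[]
1: 0xa9 (blk 21, set 1) → MISS  vc=[5]
2: 0x28 (blk 5, set 1) → VC-HIT  vc=[21]
3: 0x29 (blk 5, set 1) → L1-HIT  vc=[21]
4: 0x44 (blk 8, set 0) → MISS  vc=[21]
5: 0x2a (blk 5, set 1) → L1-HIT  vc=[21]
6: 0xa1 (blk 20, set 0) → MISS  vc=[21, 8]
7: 0xaa (blk 21, set 1) → VC-HIT  vc=[5, 8]
8: 0x29 (blk 5, set 1) → VC-HIT  vc=[21, 8]
9: 0xa5 (blk 20, set 0) → L1-HIT  vc=[21, 8]
10: 0xa0 (blk 20, set 0) → L1-HIT  vc=[21, 8]
11: 0xa9 (blk 21, set 1) → VC-HIT  vc=[5, 8]
12: 0xc3 (blk 24, set 0) → MISS  vc=[5, 8, 20]
13: 0xaf (blk 21, set 1) → L1-HIT  vc=[5, 8, 20]
14: 0xad (blk 21, set 1) → L1-HIT  vc=[5, 8, 20]

SEQ = [MISS, MISS, VC-HIT, L1-HIT, MISS, L1-HIT, MISS, VC-HIT, VC-HIT, L1-HIT, L1-HIT, VC-HIT, MISS, L1-HIT, L1-HIT]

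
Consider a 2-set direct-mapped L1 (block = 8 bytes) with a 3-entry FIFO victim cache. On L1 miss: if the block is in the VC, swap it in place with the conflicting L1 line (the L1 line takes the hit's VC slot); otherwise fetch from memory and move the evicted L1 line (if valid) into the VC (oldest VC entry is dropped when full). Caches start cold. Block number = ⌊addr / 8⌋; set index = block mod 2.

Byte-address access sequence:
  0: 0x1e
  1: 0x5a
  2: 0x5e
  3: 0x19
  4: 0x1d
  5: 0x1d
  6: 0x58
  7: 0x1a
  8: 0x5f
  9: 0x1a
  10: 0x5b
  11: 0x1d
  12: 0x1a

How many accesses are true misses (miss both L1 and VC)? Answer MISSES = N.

MISSES = 2

#0 0x1e→b3/s1 MISS; vc=[]
#1 0x5a→b11/s1 MISS; vc=[3]
#2 0x5e→b11/s1 L1-HIT; vc=[3]
#3 0x19→b3/s1 VC-HIT; vc=[11]
#4 0x1d→b3/s1 L1-HIT; vc=[11]
#5 0x1d→b3/s1 L1-HIT; vc=[11]
#6 0x58→b11/s1 VC-HIT; vc=[3]
#7 0x1a→b3/s1 VC-HIT; vc=[11]
#8 0x5f→b11/s1 VC-HIT; vc=[3]
#9 0x1a→b3/s1 VC-HIT; vc=[11]
#10 0x5b→b11/s1 VC-HIT; vc=[3]
#11 0x1d→b3/s1 VC-HIT; vc=[11]
#12 0x1a→b3/s1 L1-HIT; vc=[11]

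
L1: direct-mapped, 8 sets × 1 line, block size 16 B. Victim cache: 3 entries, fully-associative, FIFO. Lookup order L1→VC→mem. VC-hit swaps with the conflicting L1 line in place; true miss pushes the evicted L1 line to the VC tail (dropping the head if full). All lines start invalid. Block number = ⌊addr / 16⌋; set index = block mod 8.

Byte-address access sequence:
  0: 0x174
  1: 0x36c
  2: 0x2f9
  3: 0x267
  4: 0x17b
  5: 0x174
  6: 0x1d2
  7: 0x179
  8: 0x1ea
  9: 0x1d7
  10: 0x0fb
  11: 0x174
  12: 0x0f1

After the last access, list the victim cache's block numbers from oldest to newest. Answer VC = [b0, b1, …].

VC = [54, 38, 23]

  [0] addr=0x174 blk=23 s=7: MISS | VC []
  [1] addr=0x36c blk=54 s=6: MISS | VC []
  [2] addr=0x2f9 blk=47 s=7: MISS | VC [23]
  [3] addr=0x267 blk=38 s=6: MISS | VC [23, 54]
  [4] addr=0x17b blk=23 s=7: VC-HIT | VC [47, 54]
  [5] addr=0x174 blk=23 s=7: L1-HIT | VC [47, 54]
  [6] addr=0x1d2 blk=29 s=5: MISS | VC [47, 54]
  [7] addr=0x179 blk=23 s=7: L1-HIT | VC [47, 54]
  [8] addr=0x1ea blk=30 s=6: MISS | VC [47, 54, 38]
  [9] addr=0x1d7 blk=29 s=5: L1-HIT | VC [47, 54, 38]
  [10] addr=0xfb blk=15 s=7: MISS | VC [54, 38, 23]
  [11] addr=0x174 blk=23 s=7: VC-HIT | VC [54, 38, 15]
  [12] addr=0xf1 blk=15 s=7: VC-HIT | VC [54, 38, 23]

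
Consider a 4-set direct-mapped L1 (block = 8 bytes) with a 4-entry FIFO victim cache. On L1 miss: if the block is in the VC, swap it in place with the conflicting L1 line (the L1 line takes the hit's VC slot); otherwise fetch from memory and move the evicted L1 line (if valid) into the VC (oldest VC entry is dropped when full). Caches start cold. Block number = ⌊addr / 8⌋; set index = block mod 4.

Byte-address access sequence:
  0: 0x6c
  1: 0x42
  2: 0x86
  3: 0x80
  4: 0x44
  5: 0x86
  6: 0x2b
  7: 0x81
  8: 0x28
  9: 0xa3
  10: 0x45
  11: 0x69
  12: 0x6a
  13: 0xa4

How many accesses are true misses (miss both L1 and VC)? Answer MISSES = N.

  [0] addr=0x6c blk=13 s=1: MISS | VC []
  [1] addr=0x42 blk=8 s=0: MISS | VC []
  [2] addr=0x86 blk=16 s=0: MISS | VC [8]
  [3] addr=0x80 blk=16 s=0: L1-HIT | VC [8]
  [4] addr=0x44 blk=8 s=0: VC-HIT | VC [16]
  [5] addr=0x86 blk=16 s=0: VC-HIT | VC [8]
  [6] addr=0x2b blk=5 s=1: MISS | VC [8, 13]
  [7] addr=0x81 blk=16 s=0: L1-HIT | VC [8, 13]
  [8] addr=0x28 blk=5 s=1: L1-HIT | VC [8, 13]
  [9] addr=0xa3 blk=20 s=0: MISS | VC [8, 13, 16]
  [10] addr=0x45 blk=8 s=0: VC-HIT | VC [20, 13, 16]
  [11] addr=0x69 blk=13 s=1: VC-HIT | VC [20, 5, 16]
  [12] addr=0x6a blk=13 s=1: L1-HIT | VC [20, 5, 16]
  [13] addr=0xa4 blk=20 s=0: VC-HIT | VC [8, 5, 16]

MISSES = 5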